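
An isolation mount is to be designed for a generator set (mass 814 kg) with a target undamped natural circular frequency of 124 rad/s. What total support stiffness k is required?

12500000 N/m

k = m·ω_n² = 814 × 124.0² = 814 × 15380 = 12520000 N/m.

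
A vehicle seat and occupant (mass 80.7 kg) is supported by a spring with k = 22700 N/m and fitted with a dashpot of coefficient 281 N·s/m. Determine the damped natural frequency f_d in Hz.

2.65 Hz

ω_n = √(k/m) = √(22700/80.7) = 16.77 rad/s.
Critical damping c_c = 2√(k·m) = 2√(22700 × 80.7) = 2707 N·s/m, so ζ = c/c_c = 281/2707 = 0.1038.
ω_d = ω_n√(1 − ζ²) = 16.77 × √(1 − 0.0108) = 16.68 rad/s.
f_d = ω_d/(2π) = 2.655 Hz.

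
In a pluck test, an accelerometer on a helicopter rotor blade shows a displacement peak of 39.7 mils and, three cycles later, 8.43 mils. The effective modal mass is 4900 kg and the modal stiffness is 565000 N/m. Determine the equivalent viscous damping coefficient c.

8620 N·s/m

Logarithmic decrement δ = (1/n)·ln(x₀/x_n) = (1/3)·ln(39.7/8.43) = (1/3)·ln(4.709) = 0.5165.
ζ = δ/√(4π² + δ²) = 0.5165/√(39.48 + 0.267) = 0.5165/6.304 = 0.08193.
c = ζ · 2√(km) = 0.08193 × 2√(565000 × 4900) = 0.08193 × 105200 = 8622 N·s/m.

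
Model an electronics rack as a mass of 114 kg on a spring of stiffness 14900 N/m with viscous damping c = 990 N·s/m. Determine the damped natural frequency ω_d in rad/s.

10.6 rad/s

ω_n = √(k/m) = √(14900/114) = 11.43 rad/s.
Critical damping c_c = 2√(k·m) = 2√(14900 × 114) = 2607 N·s/m, so ζ = c/c_c = 990/2607 = 0.3798.
ω_d = ω_n√(1 − ζ²) = 11.43 × √(1 − 0.144) = 10.58 rad/s.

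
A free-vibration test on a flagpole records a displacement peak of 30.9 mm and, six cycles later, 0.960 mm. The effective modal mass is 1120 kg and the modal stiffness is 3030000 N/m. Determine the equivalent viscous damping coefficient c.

10700 N·s/m

Logarithmic decrement δ = (1/n)·ln(x₀/x_n) = (1/6)·ln(30.9/0.960) = (1/6)·ln(32.19) = 0.5786.
ζ = δ/√(4π² + δ²) = 0.5786/√(39.48 + 0.335) = 0.5786/6.310 = 0.09170.
c = ζ · 2√(km) = 0.09170 × 2√(3030000 × 1120) = 0.09170 × 116500 = 10680 N·s/m.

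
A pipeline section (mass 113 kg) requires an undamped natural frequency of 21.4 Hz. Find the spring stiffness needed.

ω_n = 2πf_n = 2π × 21.4 = 134.5 rad/s.
k = m·ω_n² = 113 × 134.5² = 113 × 18080 = 2043000 N/m.

2040000 N/m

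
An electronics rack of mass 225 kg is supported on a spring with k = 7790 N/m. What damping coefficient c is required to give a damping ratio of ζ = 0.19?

503 N·s/m

c_c = 2√(k·m) = 2√(7790 × 225) = 2648 N·s/m.
c = ζ·c_c = 0.19 × 2648 = 503.1 N·s/m.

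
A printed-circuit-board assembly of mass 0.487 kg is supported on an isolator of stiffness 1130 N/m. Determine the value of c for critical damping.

46.9 N·s/m

c_c = 2√(k·m) = 2√(1130 × 0.487) = 2 × 23.46 = 46.92 N·s/m.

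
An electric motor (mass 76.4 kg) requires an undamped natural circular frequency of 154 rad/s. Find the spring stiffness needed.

1810000 N/m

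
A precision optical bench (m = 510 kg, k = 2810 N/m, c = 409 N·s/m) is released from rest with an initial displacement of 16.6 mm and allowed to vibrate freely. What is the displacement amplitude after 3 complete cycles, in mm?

0.632 mm

ζ = c/(2√(km)) = 409/(2√(2810 × 510)) = 409/2394 = 0.1708.
Logarithmic decrement δ = 2πζ/√(1 − ζ²) = 2π × 0.1708/√(1 − 0.0292) = 1.089.
After n cycles, x_n/x₀ = e^(−nδ), so x_3 = 16.6 × e^(−3 × 1.089) = 16.6 × 0.03808 = 0.6321 mm.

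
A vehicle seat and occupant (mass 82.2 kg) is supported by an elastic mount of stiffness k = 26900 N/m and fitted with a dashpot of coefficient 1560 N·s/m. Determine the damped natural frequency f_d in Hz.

ω_n = √(k/m) = √(26900/82.2) = 18.09 rad/s.
Critical damping c_c = 2√(k·m) = 2√(26900 × 82.2) = 2974 N·s/m, so ζ = c/c_c = 1560/2974 = 0.5245.
ω_d = ω_n√(1 − ζ²) = 18.09 × √(1 − 0.275) = 15.40 rad/s.
f_d = ω_d/(2π) = 2.451 Hz.

2.45 Hz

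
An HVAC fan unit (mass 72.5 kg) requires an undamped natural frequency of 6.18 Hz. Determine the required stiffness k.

ω_n = 2πf_n = 2π × 6.18 = 38.83 rad/s.
k = m·ω_n² = 72.5 × 38.83² = 72.5 × 1508 = 109300 N/m.

109000 N/m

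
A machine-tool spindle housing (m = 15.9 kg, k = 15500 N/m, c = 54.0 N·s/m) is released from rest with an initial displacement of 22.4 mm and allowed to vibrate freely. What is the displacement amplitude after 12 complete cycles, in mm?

ζ = c/(2√(km)) = 54.0/(2√(15500 × 15.9)) = 54.0/992.9 = 0.05439.
Logarithmic decrement δ = 2πζ/√(1 − ζ²) = 2π × 0.05439/√(1 − 0.00296) = 0.3422.
After n cycles, x_n/x₀ = e^(−nδ), so x_12 = 22.4 × e^(−12 × 0.3422) = 22.4 × 0.01646 = 0.3687 mm.

0.369 mm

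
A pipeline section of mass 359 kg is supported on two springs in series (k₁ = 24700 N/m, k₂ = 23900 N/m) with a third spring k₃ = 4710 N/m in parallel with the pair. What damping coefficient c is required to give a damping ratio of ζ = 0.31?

Series pair: k_s = k₁k₂/(k₁+k₂) = (24700)(23900)/(24700 + 23900) = 12150 N/m. In parallel with k₃: k_eq = 12150 + 4710 = 16860 N/m.
c_c = 2√(k_eq·m) = 2√(16860 × 359) = 4920 N·s/m.
c = ζ·c_c = 0.31 × 4920 = 1525 N·s/m.

1530 N·s/m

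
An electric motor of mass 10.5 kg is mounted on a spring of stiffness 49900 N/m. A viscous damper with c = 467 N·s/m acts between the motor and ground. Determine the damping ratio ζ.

ω_n = √(k/m) = √(49900/10.5) = 68.94 rad/s.
Critical damping c_c = 2√(k·m) = 2√(49900 × 10.5) = 1448 N·s/m, so ζ = c/c_c = 467/1448 = 0.3226.

0.323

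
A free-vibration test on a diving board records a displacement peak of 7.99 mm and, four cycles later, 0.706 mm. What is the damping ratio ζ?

Logarithmic decrement δ = (1/n)·ln(x₀/x_n) = (1/4)·ln(7.99/0.706) = (1/4)·ln(11.32) = 0.6066.
ζ = δ/√(4π² + δ²) = 0.6066/√(39.48 + 0.368) = 0.6066/6.312 = 0.09609.

0.0961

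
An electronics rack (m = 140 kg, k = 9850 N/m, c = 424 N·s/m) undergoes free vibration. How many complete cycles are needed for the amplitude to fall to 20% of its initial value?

2 cycles

ζ = c/(2√(km)) = 424/(2√(9850 × 140)) = 424/2349 = 0.1805.
Logarithmic decrement δ = 2πζ/√(1 − ζ²) = 2π × 0.1805/√(1 − 0.0326) = 1.153.
x_n/x₀ = e^(−nδ) ≤ 0.2; take ln: n ≥ ln(1/0.2)/δ = 1.609/1.153 = 1.396.
So 2 complete cycles are required.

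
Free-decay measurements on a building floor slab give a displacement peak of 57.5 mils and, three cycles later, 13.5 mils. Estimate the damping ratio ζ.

0.0767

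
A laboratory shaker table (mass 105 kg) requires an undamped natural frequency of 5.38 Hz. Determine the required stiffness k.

ω_n = 2πf_n = 2π × 5.38 = 33.80 rad/s.
k = m·ω_n² = 105 × 33.80² = 105 × 1143 = 120000 N/m.

120000 N/m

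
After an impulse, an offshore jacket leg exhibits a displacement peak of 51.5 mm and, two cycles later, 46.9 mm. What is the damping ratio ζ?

0.00745

Logarithmic decrement δ = (1/n)·ln(x₀/x_n) = (1/2)·ln(51.5/46.9) = (1/2)·ln(1.098) = 0.04678.
ζ = δ/√(4π² + δ²) = 0.04678/√(39.48 + 0.00219) = 0.04678/6.283 = 0.007445.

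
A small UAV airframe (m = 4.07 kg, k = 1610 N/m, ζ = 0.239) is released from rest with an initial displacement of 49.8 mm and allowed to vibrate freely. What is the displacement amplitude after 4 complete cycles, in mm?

Logarithmic decrement δ = 2πζ/√(1 − ζ²) = 2π × 0.2390/√(1 − 0.0571) = 1.546.
After n cycles, x_n/x₀ = e^(−nδ), so x_4 = 49.8 × e^(−4 × 1.546) = 49.8 × 0.002058 = 0.1025 mm.

0.102 mm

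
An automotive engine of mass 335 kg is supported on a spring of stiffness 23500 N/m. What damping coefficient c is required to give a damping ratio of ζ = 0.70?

c_c = 2√(k·m) = 2√(23500 × 335) = 5612 N·s/m.
c = ζ·c_c = 0.70 × 5612 = 3928 N·s/m.

3930 N·s/m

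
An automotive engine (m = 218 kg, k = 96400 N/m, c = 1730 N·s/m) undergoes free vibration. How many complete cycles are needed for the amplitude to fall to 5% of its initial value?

ζ = c/(2√(km)) = 1730/(2√(96400 × 218)) = 1730/9168 = 0.1887.
Logarithmic decrement δ = 2πζ/√(1 − ζ²) = 2π × 0.1887/√(1 − 0.0356) = 1.207.
x_n/x₀ = e^(−nδ) ≤ 0.05; take ln: n ≥ ln(1/0.05)/δ = 2.996/1.207 = 2.481.
So 3 complete cycles are required.

3 cycles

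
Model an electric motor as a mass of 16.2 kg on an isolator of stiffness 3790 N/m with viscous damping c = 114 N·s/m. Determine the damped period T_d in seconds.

ω_n = √(k/m) = √(3790/16.2) = 15.30 rad/s.
Critical damping c_c = 2√(k·m) = 2√(3790 × 16.2) = 495.6 N·s/m, so ζ = c/c_c = 114/495.6 = 0.2300.
ω_d = ω_n√(1 − ζ²) = 15.30 × √(1 − 0.0529) = 14.89 rad/s.
T_d = 2π/ω_d = 0.4221 s.

0.422 s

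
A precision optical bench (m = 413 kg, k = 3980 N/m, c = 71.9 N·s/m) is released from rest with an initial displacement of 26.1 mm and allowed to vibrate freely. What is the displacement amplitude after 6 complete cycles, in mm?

ζ = c/(2√(km)) = 71.9/(2√(3980 × 413)) = 71.9/2564 = 0.02804.
Logarithmic decrement δ = 2πζ/√(1 − ζ²) = 2π × 0.02804/√(1 − 0.000786) = 0.1763.
After n cycles, x_n/x₀ = e^(−nδ), so x_6 = 26.1 × e^(−6 × 0.1763) = 26.1 × 0.3473 = 9.065 mm.

9.07 mm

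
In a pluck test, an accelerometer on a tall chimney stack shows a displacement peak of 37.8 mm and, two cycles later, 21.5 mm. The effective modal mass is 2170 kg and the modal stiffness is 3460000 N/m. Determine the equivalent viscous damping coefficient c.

7770 N·s/m

Logarithmic decrement δ = (1/n)·ln(x₀/x_n) = (1/2)·ln(37.8/21.5) = (1/2)·ln(1.758) = 0.2821.
ζ = δ/√(4π² + δ²) = 0.2821/√(39.48 + 0.0796) = 0.2821/6.290 = 0.04486.
c = ζ · 2√(km) = 0.04486 × 2√(3460000 × 2170) = 0.04486 × 173300 = 7774 N·s/m.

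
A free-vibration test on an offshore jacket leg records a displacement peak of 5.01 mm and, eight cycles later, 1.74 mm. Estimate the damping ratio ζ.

Logarithmic decrement δ = (1/n)·ln(x₀/x_n) = (1/8)·ln(5.01/1.74) = (1/8)·ln(2.879) = 0.1322.
ζ = δ/√(4π² + δ²) = 0.1322/√(39.48 + 0.0175) = 0.1322/6.285 = 0.02103.

0.0210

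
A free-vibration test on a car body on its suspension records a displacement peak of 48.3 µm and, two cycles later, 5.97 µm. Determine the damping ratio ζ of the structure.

0.164

Logarithmic decrement δ = (1/n)·ln(x₀/x_n) = (1/2)·ln(48.3/5.97) = (1/2)·ln(8.090) = 1.045.
ζ = δ/√(4π² + δ²) = 1.045/√(39.48 + 1.09) = 1.045/6.370 = 0.1641.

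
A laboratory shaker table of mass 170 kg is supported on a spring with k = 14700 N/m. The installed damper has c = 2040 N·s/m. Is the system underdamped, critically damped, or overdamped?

underdamped

c_c = 2√(k·m) = 3162 N·s/m; ζ = c/c_c = 2040/3162 = 0.645.
Since ζ < 1 the system is underdamped.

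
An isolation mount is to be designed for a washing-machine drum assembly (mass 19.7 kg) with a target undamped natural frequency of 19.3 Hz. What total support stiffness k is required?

ω_n = 2πf_n = 2π × 19.3 = 121.3 rad/s.
k = m·ω_n² = 19.7 × 121.3² = 19.7 × 14710 = 289700 N/m.

290000 N/m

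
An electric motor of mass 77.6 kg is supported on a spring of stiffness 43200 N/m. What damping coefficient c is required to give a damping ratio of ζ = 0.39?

1430 N·s/m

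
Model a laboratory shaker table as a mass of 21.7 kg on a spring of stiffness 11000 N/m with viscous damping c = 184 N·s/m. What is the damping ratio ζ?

ω_n = √(k/m) = √(11000/21.7) = 22.51 rad/s.
Critical damping c_c = 2√(k·m) = 2√(11000 × 21.7) = 977.1 N·s/m, so ζ = c/c_c = 184/977.1 = 0.1883.

0.188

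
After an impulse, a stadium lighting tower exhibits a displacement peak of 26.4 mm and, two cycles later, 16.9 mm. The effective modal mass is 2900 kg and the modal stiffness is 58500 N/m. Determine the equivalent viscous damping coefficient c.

924 N·s/m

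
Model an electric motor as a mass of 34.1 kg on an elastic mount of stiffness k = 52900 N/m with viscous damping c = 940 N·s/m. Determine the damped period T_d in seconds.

0.170 s

ω_n = √(k/m) = √(52900/34.1) = 39.39 rad/s.
Critical damping c_c = 2√(k·m) = 2√(52900 × 34.1) = 2686 N·s/m, so ζ = c/c_c = 940/2686 = 0.3499.
ω_d = ω_n√(1 − ζ²) = 39.39 × √(1 − 0.122) = 36.90 rad/s.
T_d = 2π/ω_d = 0.1703 s.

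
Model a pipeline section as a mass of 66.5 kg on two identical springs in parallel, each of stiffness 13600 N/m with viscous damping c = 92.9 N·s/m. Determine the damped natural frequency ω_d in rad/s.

Parallel springs add: k_eq = 2 × 13600 = 27200 N/m.
ω_n = √(k_eq/m) = √(27200/66.5) = 20.22 rad/s.
Critical damping c_c = 2√(k_eq·m) = 2√(27200 × 66.5) = 2690 N·s/m, so ζ = c/c_c = 92.9/2690 = 0.03454.
ω_d = ω_n√(1 − ζ²) = 20.22 × √(1 − 0.00119) = 20.21 rad/s.

20.2 rad/s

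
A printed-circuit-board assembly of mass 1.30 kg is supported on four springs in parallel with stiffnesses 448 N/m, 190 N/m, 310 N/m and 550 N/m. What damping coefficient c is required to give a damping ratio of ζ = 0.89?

Parallel springs add: k_eq = 448 + 190 + 310 + 550 = 1498 N/m.
c_c = 2√(k_eq·m) = 2√(1498 × 1.30) = 88.26 N·s/m.
c = ζ·c_c = 0.89 × 88.26 = 78.55 N·s/m.

78.6 N·s/m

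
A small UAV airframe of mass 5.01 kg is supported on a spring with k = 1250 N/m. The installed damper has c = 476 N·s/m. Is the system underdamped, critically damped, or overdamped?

c_c = 2√(k·m) = 158.3 N·s/m; ζ = c/c_c = 476/158.3 = 3.01.
Since ζ > 1 the system is overdamped.

overdamped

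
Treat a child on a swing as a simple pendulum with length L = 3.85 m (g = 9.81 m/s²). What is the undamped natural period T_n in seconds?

For a simple pendulum ω_n = √(g/L) = √(9.81/3.85) = √2.548 = 1.596 rad/s.
T_n = 2π/ω_n = 6.283/1.596 = 3.936 s.

3.94 s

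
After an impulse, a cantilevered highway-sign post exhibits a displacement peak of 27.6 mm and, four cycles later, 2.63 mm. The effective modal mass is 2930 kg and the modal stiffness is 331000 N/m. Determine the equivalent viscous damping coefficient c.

5800 N·s/m

Logarithmic decrement δ = (1/n)·ln(x₀/x_n) = (1/4)·ln(27.6/2.63) = (1/4)·ln(10.49) = 0.5877.
ζ = δ/√(4π² + δ²) = 0.5877/√(39.48 + 0.345) = 0.5877/6.311 = 0.09313.
c = ζ · 2√(km) = 0.09313 × 2√(331000 × 2930) = 0.09313 × 62280 = 5801 N·s/m.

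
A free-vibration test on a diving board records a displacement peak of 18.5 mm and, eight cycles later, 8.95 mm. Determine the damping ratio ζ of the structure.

0.0144

Logarithmic decrement δ = (1/n)·ln(x₀/x_n) = (1/8)·ln(18.5/8.95) = (1/8)·ln(2.067) = 0.09076.
ζ = δ/√(4π² + δ²) = 0.09076/√(39.48 + 0.00824) = 0.09076/6.284 = 0.01444.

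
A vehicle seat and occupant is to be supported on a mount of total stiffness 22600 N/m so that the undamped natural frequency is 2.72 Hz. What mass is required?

77.4 kg

ω_n = 2πf_n = 2π × 2.72 = 17.09 rad/s.
m = k/ω_n² = 22600/17.09² = 22600/292.1 = 77.38 kg.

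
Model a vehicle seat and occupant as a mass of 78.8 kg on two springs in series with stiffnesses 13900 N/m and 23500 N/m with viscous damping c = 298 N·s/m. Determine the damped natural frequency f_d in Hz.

Series springs: 1/k_eq = 1/13900 + 1/23500 = 0.0001145, so k_eq = 8734 N/m.
ω_n = √(k_eq/m) = √(8734/78.8) = 10.53 rad/s.
Critical damping c_c = 2√(k_eq·m) = 2√(8734 × 78.8) = 1659 N·s/m, so ζ = c/c_c = 298/1659 = 0.1796.
ω_d = ω_n√(1 − ζ²) = 10.53 × √(1 − 0.0323) = 10.36 rad/s.
f_d = ω_d/(2π) = 1.648 Hz.

1.65 Hz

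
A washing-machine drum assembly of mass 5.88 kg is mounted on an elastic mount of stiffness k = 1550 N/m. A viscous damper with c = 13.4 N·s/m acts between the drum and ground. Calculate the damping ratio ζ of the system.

0.0702

ω_n = √(k/m) = √(1550/5.88) = 16.24 rad/s.
Critical damping c_c = 2√(k·m) = 2√(1550 × 5.88) = 190.9 N·s/m, so ζ = c/c_c = 13.4/190.9 = 0.07018.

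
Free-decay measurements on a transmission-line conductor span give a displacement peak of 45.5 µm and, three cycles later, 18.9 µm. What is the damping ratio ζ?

Logarithmic decrement δ = (1/n)·ln(x₀/x_n) = (1/3)·ln(45.5/18.9) = (1/3)·ln(2.407) = 0.2929.
ζ = δ/√(4π² + δ²) = 0.2929/√(39.48 + 0.0858) = 0.2929/6.290 = 0.04656.

0.0466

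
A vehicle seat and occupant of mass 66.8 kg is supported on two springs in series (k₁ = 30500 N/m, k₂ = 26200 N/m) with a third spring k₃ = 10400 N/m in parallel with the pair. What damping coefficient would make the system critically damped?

Series pair: k_s = k₁k₂/(k₁+k₂) = (30500)(26200)/(30500 + 26200) = 14090 N/m. In parallel with k₃: k_eq = 14090 + 10400 = 24490 N/m.
c_c = 2√(k_eq·m) = 2√(24490 × 66.8) = 2 × 1279 = 2558 N·s/m.

2560 N·s/m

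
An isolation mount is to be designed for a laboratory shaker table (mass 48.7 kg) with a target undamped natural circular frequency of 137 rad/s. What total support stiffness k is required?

914000 N/m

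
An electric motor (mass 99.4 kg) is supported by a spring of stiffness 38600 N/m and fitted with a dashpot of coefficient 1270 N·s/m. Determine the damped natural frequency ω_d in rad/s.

ω_n = √(k/m) = √(38600/99.4) = 19.71 rad/s.
Critical damping c_c = 2√(k·m) = 2√(38600 × 99.4) = 3918 N·s/m, so ζ = c/c_c = 1270/3918 = 0.3242.
ω_d = ω_n√(1 − ζ²) = 19.71 × √(1 − 0.105) = 18.64 rad/s.

18.6 rad/s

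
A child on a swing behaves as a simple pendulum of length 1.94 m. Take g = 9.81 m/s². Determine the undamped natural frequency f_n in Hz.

0.358 Hz

For a simple pendulum ω_n = √(g/L) = √(9.81/1.94) = √5.057 = 2.249 rad/s.
f_n = ω_n/(2π) = 2.249/6.283 = 0.3579 Hz.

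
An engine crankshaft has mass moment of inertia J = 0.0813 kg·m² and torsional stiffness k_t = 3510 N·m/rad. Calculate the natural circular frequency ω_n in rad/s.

ω_n = √(k_t/J) = √(3510/0.0813) = √43170 = 207.8 rad/s.

208 rad/s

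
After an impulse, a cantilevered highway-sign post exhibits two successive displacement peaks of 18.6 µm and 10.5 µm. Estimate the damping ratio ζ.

0.0906

Logarithmic decrement δ = (1/n)·ln(x₀/x_n) = (1/1)·ln(18.6/10.5) = (1/1)·ln(1.771) = 0.5718.
ζ = δ/√(4π² + δ²) = 0.5718/√(39.48 + 0.327) = 0.5718/6.309 = 0.09063.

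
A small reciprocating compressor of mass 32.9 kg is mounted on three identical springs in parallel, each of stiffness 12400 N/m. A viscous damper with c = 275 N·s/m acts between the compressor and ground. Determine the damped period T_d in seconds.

0.188 s

Parallel springs add: k_eq = 3 × 12400 = 37200 N/m.
ω_n = √(k_eq/m) = √(37200/32.9) = 33.63 rad/s.
Critical damping c_c = 2√(k_eq·m) = 2√(37200 × 32.9) = 2213 N·s/m, so ζ = c/c_c = 275/2213 = 0.1243.
ω_d = ω_n√(1 − ζ²) = 33.63 × √(1 − 0.0154) = 33.37 rad/s.
T_d = 2π/ω_d = 0.1883 s.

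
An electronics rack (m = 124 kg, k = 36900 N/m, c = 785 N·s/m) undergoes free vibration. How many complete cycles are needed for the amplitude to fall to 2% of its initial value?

4 cycles

ζ = c/(2√(km)) = 785/(2√(36900 × 124)) = 785/4278 = 0.1835.
Logarithmic decrement δ = 2πζ/√(1 − ζ²) = 2π × 0.1835/√(1 − 0.0337) = 1.173.
x_n/x₀ = e^(−nδ) ≤ 0.02; take ln: n ≥ ln(1/0.02)/δ = 3.912/1.173 = 3.336.
So 4 complete cycles are required.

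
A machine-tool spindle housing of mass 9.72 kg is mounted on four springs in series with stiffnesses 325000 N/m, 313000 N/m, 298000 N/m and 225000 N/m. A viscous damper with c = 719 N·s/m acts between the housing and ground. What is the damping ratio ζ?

Series springs: 1/k_eq = 1/325000 + 1/313000 + 1/298000 + 1/225000 = 1.407×10^-5, so k_eq = 71060 N/m.
ω_n = √(k_eq/m) = √(71060/9.72) = 85.50 rad/s.
Critical damping c_c = 2√(k_eq·m) = 2√(71060 × 9.72) = 1662 N·s/m, so ζ = c/c_c = 719/1662 = 0.4326.

0.433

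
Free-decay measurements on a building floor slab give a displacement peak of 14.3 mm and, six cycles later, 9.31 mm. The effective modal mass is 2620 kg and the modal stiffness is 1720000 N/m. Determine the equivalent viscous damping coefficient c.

1530 N·s/m

Logarithmic decrement δ = (1/n)·ln(x₀/x_n) = (1/6)·ln(14.3/9.31) = (1/6)·ln(1.536) = 0.07153.
ζ = δ/√(4π² + δ²) = 0.07153/√(39.48 + 0.00512) = 0.07153/6.284 = 0.01138.
c = ζ · 2√(km) = 0.01138 × 2√(1720000 × 2620) = 0.01138 × 134300 = 1528 N·s/m.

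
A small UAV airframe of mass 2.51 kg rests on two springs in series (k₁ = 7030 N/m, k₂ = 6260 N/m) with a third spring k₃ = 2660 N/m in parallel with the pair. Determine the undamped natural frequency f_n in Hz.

Series pair: k_s = k₁k₂/(k₁+k₂) = (7030)(6260)/(7030 + 6260) = 3311 N/m. In parallel with k₃: k_eq = 3311 + 2660 = 5971 N/m.
ω_n = √(k_eq/m) = √(5971/2.51) = √2379 = 48.78 rad/s.
f_n = ω_n/(2π) = 48.78/6.283 = 7.763 Hz.

7.76 Hz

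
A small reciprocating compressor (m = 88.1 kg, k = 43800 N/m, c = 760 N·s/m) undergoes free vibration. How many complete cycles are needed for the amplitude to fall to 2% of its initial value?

4 cycles

ζ = c/(2√(km)) = 760/(2√(43800 × 88.1)) = 760/3929 = 0.1934.
Logarithmic decrement δ = 2πζ/√(1 − ζ²) = 2π × 0.1934/√(1 − 0.0374) = 1.239.
x_n/x₀ = e^(−nδ) ≤ 0.02; take ln: n ≥ ln(1/0.02)/δ = 3.912/1.239 = 3.158.
So 4 complete cycles are required.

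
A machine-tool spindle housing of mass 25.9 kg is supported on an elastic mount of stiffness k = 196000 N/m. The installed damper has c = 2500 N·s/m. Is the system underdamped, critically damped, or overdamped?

underdamped

c_c = 2√(k·m) = 4506 N·s/m; ζ = c/c_c = 2500/4506 = 0.555.
Since ζ < 1 the system is underdamped.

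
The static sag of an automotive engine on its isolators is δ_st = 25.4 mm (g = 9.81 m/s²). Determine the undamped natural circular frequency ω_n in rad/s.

19.7 rad/s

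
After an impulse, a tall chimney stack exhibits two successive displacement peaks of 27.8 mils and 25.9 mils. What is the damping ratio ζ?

Logarithmic decrement δ = (1/n)·ln(x₀/x_n) = (1/1)·ln(27.8/25.9) = (1/1)·ln(1.073) = 0.07079.
ζ = δ/√(4π² + δ²) = 0.07079/√(39.48 + 0.00501) = 0.07079/6.284 = 0.01127.

0.0113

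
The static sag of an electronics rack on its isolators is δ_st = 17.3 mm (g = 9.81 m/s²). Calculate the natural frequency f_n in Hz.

3.79 Hz

ω_n = √(g/δ_st) = √(9.81/0.0173) = √567.1 = 23.81 rad/s.
f_n = ω_n/(2π) = 23.81/6.283 = 3.790 Hz.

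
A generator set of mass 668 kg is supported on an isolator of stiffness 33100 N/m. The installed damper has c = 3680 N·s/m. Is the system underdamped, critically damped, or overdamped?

underdamped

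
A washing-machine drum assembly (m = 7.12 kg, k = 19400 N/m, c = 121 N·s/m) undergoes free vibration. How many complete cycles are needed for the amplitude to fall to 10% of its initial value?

3 cycles

ζ = c/(2√(km)) = 121/(2√(19400 × 7.12)) = 121/743.3 = 0.1628.
Logarithmic decrement δ = 2πζ/√(1 − ζ²) = 2π × 0.1628/√(1 − 0.0265) = 1.037.
x_n/x₀ = e^(−nδ) ≤ 0.1; take ln: n ≥ ln(1/0.1)/δ = 2.303/1.037 = 2.221.
So 3 complete cycles are required.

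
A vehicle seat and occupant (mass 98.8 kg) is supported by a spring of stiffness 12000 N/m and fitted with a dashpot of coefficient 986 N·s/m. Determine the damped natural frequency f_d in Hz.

1.56 Hz

ω_n = √(k/m) = √(12000/98.8) = 11.02 rad/s.
Critical damping c_c = 2√(k·m) = 2√(12000 × 98.8) = 2178 N·s/m, so ζ = c/c_c = 986/2178 = 0.4528.
ω_d = ω_n√(1 − ζ²) = 11.02 × √(1 − 0.205) = 9.826 rad/s.
f_d = ω_d/(2π) = 1.564 Hz.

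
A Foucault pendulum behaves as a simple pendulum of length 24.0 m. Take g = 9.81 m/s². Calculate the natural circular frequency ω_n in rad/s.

0.639 rad/s

For a simple pendulum ω_n = √(g/L) = √(9.81/24.0) = √0.4088 = 0.6393 rad/s.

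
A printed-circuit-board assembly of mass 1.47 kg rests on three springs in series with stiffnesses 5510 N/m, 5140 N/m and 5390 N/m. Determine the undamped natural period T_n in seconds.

0.181 s

Series springs: 1/k_eq = 1/5510 + 1/5140 + 1/5390 = 0.0005616, so k_eq = 1781 N/m.
ω_n = √(k_eq/m) = √(1781/1.47) = √1211 = 34.80 rad/s.
T_n = 2π/ω_n = 6.283/34.80 = 0.1805 s.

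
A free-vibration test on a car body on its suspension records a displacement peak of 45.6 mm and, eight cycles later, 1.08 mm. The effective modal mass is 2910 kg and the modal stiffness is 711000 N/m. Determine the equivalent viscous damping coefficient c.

Logarithmic decrement δ = (1/n)·ln(x₀/x_n) = (1/8)·ln(45.6/1.08) = (1/8)·ln(42.22) = 0.4679.
ζ = δ/√(4π² + δ²) = 0.4679/√(39.48 + 0.219) = 0.4679/6.301 = 0.07426.
c = ζ · 2√(km) = 0.07426 × 2√(711000 × 2910) = 0.07426 × 90970 = 6755 N·s/m.

6760 N·s/m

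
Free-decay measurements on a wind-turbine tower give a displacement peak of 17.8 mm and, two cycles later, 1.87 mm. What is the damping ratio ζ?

Logarithmic decrement δ = (1/n)·ln(x₀/x_n) = (1/2)·ln(17.8/1.87) = (1/2)·ln(9.519) = 1.127.
ζ = δ/√(4π² + δ²) = 1.127/√(39.48 + 1.27) = 1.127/6.383 = 0.1765.

0.176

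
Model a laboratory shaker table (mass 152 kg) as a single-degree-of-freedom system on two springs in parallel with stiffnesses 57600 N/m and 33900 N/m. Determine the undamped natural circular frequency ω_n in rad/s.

Parallel springs add: k_eq = 57600 + 33900 = 91500 N/m.
ω_n = √(k_eq/m) = √(91500/152) = √602.0 = 24.54 rad/s.

24.5 rad/s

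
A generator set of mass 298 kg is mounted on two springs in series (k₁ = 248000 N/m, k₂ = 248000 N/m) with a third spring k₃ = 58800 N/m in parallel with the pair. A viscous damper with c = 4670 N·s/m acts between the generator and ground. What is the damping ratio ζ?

0.316

Series pair: k_s = k₁k₂/(k₁+k₂) = (248000)(248000)/(248000 + 248000) = 124000 N/m. In parallel with k₃: k_eq = 124000 + 58800 = 182800 N/m.
ω_n = √(k_eq/m) = √(182800/298) = 24.77 rad/s.
Critical damping c_c = 2√(k_eq·m) = 2√(182800 × 298) = 14760 N·s/m, so ζ = c/c_c = 4670/14760 = 0.3164.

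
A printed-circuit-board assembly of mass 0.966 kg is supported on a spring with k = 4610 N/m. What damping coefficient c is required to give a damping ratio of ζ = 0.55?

73.4 N·s/m

c_c = 2√(k·m) = 2√(4610 × 0.966) = 133.5 N·s/m.
c = ζ·c_c = 0.55 × 133.5 = 73.41 N·s/m.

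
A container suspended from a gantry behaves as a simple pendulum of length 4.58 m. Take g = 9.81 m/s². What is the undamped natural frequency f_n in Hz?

For a simple pendulum ω_n = √(g/L) = √(9.81/4.58) = √2.142 = 1.464 rad/s.
f_n = ω_n/(2π) = 1.464/6.283 = 0.2329 Hz.

0.233 Hz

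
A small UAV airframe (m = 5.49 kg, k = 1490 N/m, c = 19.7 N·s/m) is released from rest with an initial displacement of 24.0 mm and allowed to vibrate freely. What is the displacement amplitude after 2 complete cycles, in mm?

6.06 mm

ζ = c/(2√(km)) = 19.7/(2√(1490 × 5.49)) = 19.7/180.9 = 0.1089.
Logarithmic decrement δ = 2πζ/√(1 − ζ²) = 2π × 0.1089/√(1 − 0.0119) = 0.6884.
After n cycles, x_n/x₀ = e^(−nδ), so x_2 = 24.0 × e^(−2 × 0.6884) = 24.0 × 0.2524 = 6.057 mm.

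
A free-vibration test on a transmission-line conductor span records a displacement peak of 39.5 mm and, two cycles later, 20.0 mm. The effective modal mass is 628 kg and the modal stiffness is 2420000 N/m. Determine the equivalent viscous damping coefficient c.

Logarithmic decrement δ = (1/n)·ln(x₀/x_n) = (1/2)·ln(39.5/20.0) = (1/2)·ln(1.975) = 0.3403.
ζ = δ/√(4π² + δ²) = 0.3403/√(39.48 + 0.116) = 0.3403/6.292 = 0.05408.
c = ζ · 2√(km) = 0.05408 × 2√(2420000 × 628) = 0.05408 × 77970 = 4216 N·s/m.

4220 N·s/m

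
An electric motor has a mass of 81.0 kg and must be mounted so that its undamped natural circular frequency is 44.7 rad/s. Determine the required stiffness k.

k = m·ω_n² = 81.0 × 44.70² = 81.0 × 1998 = 161800 N/m.

162000 N/m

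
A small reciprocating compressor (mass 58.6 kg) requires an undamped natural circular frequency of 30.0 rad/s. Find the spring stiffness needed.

52700 N/m

k = m·ω_n² = 58.6 × 30.00² = 58.6 × 900.0 = 52740 N/m.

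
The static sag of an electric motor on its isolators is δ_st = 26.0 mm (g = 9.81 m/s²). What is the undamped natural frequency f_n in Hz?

3.09 Hz

ω_n = √(g/δ_st) = √(9.81/0.0260) = √377.3 = 19.42 rad/s.
f_n = ω_n/(2π) = 19.42/6.283 = 3.091 Hz.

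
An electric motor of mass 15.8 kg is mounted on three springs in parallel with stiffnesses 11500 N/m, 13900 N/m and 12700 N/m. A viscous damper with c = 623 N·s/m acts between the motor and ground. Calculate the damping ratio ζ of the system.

Parallel springs add: k_eq = 11500 + 13900 + 12700 = 38100 N/m.
ω_n = √(k_eq/m) = √(38100/15.8) = 49.11 rad/s.
Critical damping c_c = 2√(k_eq·m) = 2√(38100 × 15.8) = 1552 N·s/m, so ζ = c/c_c = 623/1552 = 0.4015.

0.401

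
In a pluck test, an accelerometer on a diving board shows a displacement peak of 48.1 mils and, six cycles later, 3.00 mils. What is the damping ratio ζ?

Logarithmic decrement δ = (1/n)·ln(x₀/x_n) = (1/6)·ln(48.1/3.00) = (1/6)·ln(16.03) = 0.4624.
ζ = δ/√(4π² + δ²) = 0.4624/√(39.48 + 0.214) = 0.4624/6.300 = 0.07340.

0.0734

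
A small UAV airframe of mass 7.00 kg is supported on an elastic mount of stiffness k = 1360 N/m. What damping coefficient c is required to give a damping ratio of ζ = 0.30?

58.5 N·s/m

c_c = 2√(k·m) = 2√(1360 × 7.00) = 195.1 N·s/m.
c = ζ·c_c = 0.30 × 195.1 = 58.54 N·s/m.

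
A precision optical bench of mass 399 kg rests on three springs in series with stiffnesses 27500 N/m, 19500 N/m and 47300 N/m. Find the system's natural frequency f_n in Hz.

Series springs: 1/k_eq = 1/27500 + 1/19500 + 1/47300 = 0.0001088, so k_eq = 9192 N/m.
ω_n = √(k_eq/m) = √(9192/399) = √23.04 = 4.800 rad/s.
f_n = ω_n/(2π) = 4.800/6.283 = 0.7639 Hz.

0.764 Hz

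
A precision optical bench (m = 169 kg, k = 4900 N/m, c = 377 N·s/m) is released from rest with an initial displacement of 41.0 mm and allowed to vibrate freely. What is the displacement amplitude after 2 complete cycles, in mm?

2.87 mm

ζ = c/(2√(km)) = 377/(2√(4900 × 169)) = 377/1820 = 0.2071.
Logarithmic decrement δ = 2πζ/√(1 − ζ²) = 2π × 0.2071/√(1 − 0.0429) = 1.330.
After n cycles, x_n/x₀ = e^(−nδ), so x_2 = 41.0 × e^(−2 × 1.330) = 41.0 × 0.06990 = 2.866 mm.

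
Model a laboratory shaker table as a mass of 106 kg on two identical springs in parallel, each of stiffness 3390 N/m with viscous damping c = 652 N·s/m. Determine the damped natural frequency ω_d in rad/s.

7.38 rad/s

Parallel springs add: k_eq = 2 × 3390 = 6780 N/m.
ω_n = √(k_eq/m) = √(6780/106) = 7.998 rad/s.
Critical damping c_c = 2√(k_eq·m) = 2√(6780 × 106) = 1695 N·s/m, so ζ = c/c_c = 652/1695 = 0.3845.
ω_d = ω_n√(1 − ζ²) = 7.998 × √(1 − 0.148) = 7.383 rad/s.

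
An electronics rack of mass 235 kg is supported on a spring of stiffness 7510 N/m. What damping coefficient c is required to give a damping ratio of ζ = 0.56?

c_c = 2√(k·m) = 2√(7510 × 235) = 2657 N·s/m.
c = ζ·c_c = 0.56 × 2657 = 1488 N·s/m.

1490 N·s/m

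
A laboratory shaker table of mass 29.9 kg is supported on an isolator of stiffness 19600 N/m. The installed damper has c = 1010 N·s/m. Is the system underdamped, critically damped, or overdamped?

underdamped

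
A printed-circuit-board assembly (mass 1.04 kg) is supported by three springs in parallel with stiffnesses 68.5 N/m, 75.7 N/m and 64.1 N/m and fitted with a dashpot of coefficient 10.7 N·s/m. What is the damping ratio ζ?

0.363

Parallel springs add: k_eq = 68.5 + 75.7 + 64.1 = 208.3 N/m.
ω_n = √(k_eq/m) = √(208.3/1.04) = 14.15 rad/s.
Critical damping c_c = 2√(k_eq·m) = 2√(208.3 × 1.04) = 29.44 N·s/m, so ζ = c/c_c = 10.7/29.44 = 0.3635.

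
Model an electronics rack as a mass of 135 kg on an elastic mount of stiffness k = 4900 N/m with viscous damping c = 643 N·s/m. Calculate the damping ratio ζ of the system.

0.395

ω_n = √(k/m) = √(4900/135) = 6.025 rad/s.
Critical damping c_c = 2√(k·m) = 2√(4900 × 135) = 1627 N·s/m, so ζ = c/c_c = 643/1627 = 0.3953.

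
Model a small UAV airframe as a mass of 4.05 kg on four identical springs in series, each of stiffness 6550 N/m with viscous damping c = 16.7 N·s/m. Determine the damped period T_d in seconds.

0.314 s

Series springs: 1/k_eq = 4/6550, so k_eq = 6550/4 = 1638 N/m.
ω_n = √(k_eq/m) = √(1638/4.05) = 20.11 rad/s.
Critical damping c_c = 2√(k_eq·m) = 2√(1638 × 4.05) = 162.9 N·s/m, so ζ = c/c_c = 16.7/162.9 = 0.1025.
ω_d = ω_n√(1 − ζ²) = 20.11 × √(1 − 0.0105) = 20.00 rad/s.
T_d = 2π/ω_d = 0.3141 s.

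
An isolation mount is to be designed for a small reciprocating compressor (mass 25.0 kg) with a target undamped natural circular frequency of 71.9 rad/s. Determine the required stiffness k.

129000 N/m

k = m·ω_n² = 25.0 × 71.90² = 25.0 × 5170 = 129200 N/m.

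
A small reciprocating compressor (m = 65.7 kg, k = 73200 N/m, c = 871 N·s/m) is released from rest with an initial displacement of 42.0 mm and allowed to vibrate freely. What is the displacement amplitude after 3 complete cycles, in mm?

ζ = c/(2√(km)) = 871/(2√(73200 × 65.7)) = 871/4386 = 0.1986.
Logarithmic decrement δ = 2πζ/√(1 − ζ²) = 2π × 0.1986/√(1 − 0.0394) = 1.273.
After n cycles, x_n/x₀ = e^(−nδ), so x_3 = 42.0 × e^(−3 × 1.273) = 42.0 × 0.02194 = 0.9216 mm.

0.922 mm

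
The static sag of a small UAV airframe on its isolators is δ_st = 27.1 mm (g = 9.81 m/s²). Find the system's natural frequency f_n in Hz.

ω_n = √(g/δ_st) = √(9.81/0.0271) = √362.0 = 19.03 rad/s.
f_n = ω_n/(2π) = 19.03/6.283 = 3.028 Hz.

3.03 Hz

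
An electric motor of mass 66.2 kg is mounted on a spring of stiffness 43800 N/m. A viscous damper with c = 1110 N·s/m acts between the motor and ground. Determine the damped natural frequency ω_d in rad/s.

24.3 rad/s

ω_n = √(k/m) = √(43800/66.2) = 25.72 rad/s.
Critical damping c_c = 2√(k·m) = 2√(43800 × 66.2) = 3406 N·s/m, so ζ = c/c_c = 1110/3406 = 0.3259.
ω_d = ω_n√(1 − ζ²) = 25.72 × √(1 − 0.106) = 24.32 rad/s.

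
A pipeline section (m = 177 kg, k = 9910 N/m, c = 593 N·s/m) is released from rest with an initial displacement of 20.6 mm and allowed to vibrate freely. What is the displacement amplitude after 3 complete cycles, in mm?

ζ = c/(2√(km)) = 593/(2√(9910 × 177)) = 593/2649 = 0.2239.
Logarithmic decrement δ = 2πζ/√(1 − ζ²) = 2π × 0.2239/√(1 − 0.0501) = 1.443.
After n cycles, x_n/x₀ = e^(−nδ), so x_3 = 20.6 × e^(−3 × 1.443) = 20.6 × 0.01317 = 0.2713 mm.

0.271 mm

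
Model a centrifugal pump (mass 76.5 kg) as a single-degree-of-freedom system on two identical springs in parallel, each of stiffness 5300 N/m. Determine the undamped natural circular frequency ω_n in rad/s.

11.8 rad/s

Parallel springs add: k_eq = 2 × 5300 = 10600 N/m.
ω_n = √(k_eq/m) = √(10600/76.5) = √138.6 = 11.77 rad/s.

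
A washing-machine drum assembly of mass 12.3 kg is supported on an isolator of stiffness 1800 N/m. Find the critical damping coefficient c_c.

298 N·s/m

c_c = 2√(k·m) = 2√(1800 × 12.3) = 2 × 148.8 = 297.6 N·s/m.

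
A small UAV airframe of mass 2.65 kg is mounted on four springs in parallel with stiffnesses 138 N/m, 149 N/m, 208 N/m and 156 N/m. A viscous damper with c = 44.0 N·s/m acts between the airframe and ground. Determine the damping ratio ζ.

Parallel springs add: k_eq = 138 + 149 + 208 + 156 = 651.0 N/m.
ω_n = √(k_eq/m) = √(651.0/2.65) = 15.67 rad/s.
Critical damping c_c = 2√(k_eq·m) = 2√(651.0 × 2.65) = 83.07 N·s/m, so ζ = c/c_c = 44.0/83.07 = 0.5297.

0.530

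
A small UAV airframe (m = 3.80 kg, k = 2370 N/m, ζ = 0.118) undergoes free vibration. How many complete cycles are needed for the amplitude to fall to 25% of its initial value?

2 cycles

Logarithmic decrement δ = 2πζ/√(1 − ζ²) = 2π × 0.1180/√(1 − 0.0139) = 0.7466.
x_n/x₀ = e^(−nδ) ≤ 0.25; take ln: n ≥ ln(1/0.25)/δ = 1.386/0.7466 = 1.857.
So 2 complete cycles are required.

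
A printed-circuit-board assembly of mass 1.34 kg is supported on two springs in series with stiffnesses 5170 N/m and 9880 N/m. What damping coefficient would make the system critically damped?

135 N·s/m

Series springs: 1/k_eq = 1/5170 + 1/9880 = 0.0002946, so k_eq = 3394 N/m.
c_c = 2√(k_eq·m) = 2√(3394 × 1.34) = 2 × 67.44 = 134.9 N·s/m.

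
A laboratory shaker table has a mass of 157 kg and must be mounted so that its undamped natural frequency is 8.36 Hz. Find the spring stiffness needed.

ω_n = 2πf_n = 2π × 8.36 = 52.53 rad/s.
k = m·ω_n² = 157 × 52.53² = 157 × 2759 = 433200 N/m.

433000 N/m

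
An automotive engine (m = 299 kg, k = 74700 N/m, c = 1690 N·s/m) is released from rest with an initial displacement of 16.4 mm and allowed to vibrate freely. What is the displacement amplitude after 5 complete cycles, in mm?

0.0544 mm

ζ = c/(2√(km)) = 1690/(2√(74700 × 299)) = 1690/9452 = 0.1788.
Logarithmic decrement δ = 2πζ/√(1 − ζ²) = 2π × 0.1788/√(1 − 0.0320) = 1.142.
After n cycles, x_n/x₀ = e^(−nδ), so x_5 = 16.4 × e^(−5 × 1.142) = 16.4 × 0.003316 = 0.05438 mm.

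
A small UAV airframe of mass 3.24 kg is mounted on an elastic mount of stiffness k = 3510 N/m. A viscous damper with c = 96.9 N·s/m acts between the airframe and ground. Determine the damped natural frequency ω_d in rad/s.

29.3 rad/s

ω_n = √(k/m) = √(3510/3.24) = 32.91 rad/s.
Critical damping c_c = 2√(k·m) = 2√(3510 × 3.24) = 213.3 N·s/m, so ζ = c/c_c = 96.9/213.3 = 0.4543.
ω_d = ω_n√(1 − ζ²) = 32.91 × √(1 − 0.206) = 29.32 rad/s.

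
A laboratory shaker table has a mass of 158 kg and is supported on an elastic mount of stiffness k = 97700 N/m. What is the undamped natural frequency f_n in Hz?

3.96 Hz

ω_n = √(k/m) = √(97700/158) = √618.4 = 24.87 rad/s.
f_n = ω_n/(2π) = 24.87/6.283 = 3.958 Hz.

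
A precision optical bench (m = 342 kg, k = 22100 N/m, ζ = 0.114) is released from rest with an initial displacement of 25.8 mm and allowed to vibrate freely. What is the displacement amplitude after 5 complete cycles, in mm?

0.701 mm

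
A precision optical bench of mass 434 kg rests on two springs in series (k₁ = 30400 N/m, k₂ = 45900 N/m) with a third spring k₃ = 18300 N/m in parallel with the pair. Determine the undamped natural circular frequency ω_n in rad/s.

9.18 rad/s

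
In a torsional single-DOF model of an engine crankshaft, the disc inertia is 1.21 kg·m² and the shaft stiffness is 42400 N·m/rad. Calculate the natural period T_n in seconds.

0.0336 s

ω_n = √(k_t/J) = √(42400/1.21) = √35040 = 187.2 rad/s.
T_n = 2π/ω_n = 6.283/187.2 = 0.03357 s.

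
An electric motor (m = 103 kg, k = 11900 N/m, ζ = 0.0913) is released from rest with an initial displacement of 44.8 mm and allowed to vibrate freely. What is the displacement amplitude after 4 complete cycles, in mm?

Logarithmic decrement δ = 2πζ/√(1 − ζ²) = 2π × 0.09130/√(1 − 0.00834) = 0.5761.
After n cycles, x_n/x₀ = e^(−nδ), so x_4 = 44.8 × e^(−4 × 0.5761) = 44.8 × 0.09983 = 4.473 mm.

4.47 mm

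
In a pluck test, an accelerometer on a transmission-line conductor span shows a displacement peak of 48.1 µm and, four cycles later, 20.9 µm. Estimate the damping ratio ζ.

Logarithmic decrement δ = (1/n)·ln(x₀/x_n) = (1/4)·ln(48.1/20.9) = (1/4)·ln(2.301) = 0.2084.
ζ = δ/√(4π² + δ²) = 0.2084/√(39.48 + 0.0434) = 0.2084/6.287 = 0.03315.

0.0331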